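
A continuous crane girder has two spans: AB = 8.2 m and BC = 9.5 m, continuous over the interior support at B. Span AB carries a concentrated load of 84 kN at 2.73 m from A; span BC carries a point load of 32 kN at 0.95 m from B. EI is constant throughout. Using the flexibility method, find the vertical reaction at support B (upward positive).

R_B = 70.67 kN

Insert a hinge at B; M_B is the redundant, and each span becomes simply supported.
End slopes at the hinge B, treating each span as simply supported:
  span AB: point load 84 at a = 2.73: Pab(L + a)/(6LEI) = 278.7/EI
  span BC: point load 32 at a = 0.95: Pab(L + b)/(6LEI) = 82.31/EI
  relative rotation θ_0 = (278.7 + 82.31)/EI = 361/EI
A unit hogging moment at B produces rotation L₁/(3EI) + L₂/(3EI) = 5.9/EI.
Slope continuity at B: θ_0 = M_B·5.9/EI, so M_B = 361/5.9 = 61.18 kN·m (hogging).
Span AB, ΣM about A with M_B applied at B: R_B^{AB}·8.2 = 229.3 + 61.18, so R_B^{AB} = 35.43 kN and R_A = 84 − 35.43 = 48.57 kN.
Span BC, ΣM about C: R_B^{BC}·9.5 = 273.6 + 61.18, so R_B^{BC} = 35.24 kN and R_C = 32 − 35.24 = -3.24 kN.
R_B = 35.43 + 35.24 = 70.67 kN.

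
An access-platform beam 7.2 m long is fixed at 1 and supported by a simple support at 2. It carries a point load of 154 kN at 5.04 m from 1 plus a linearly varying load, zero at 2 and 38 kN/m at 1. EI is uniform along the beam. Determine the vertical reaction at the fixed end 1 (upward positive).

R_1 = 176.7 kN

Choose R_2 as the redundant. The primary structure is the cantilever fixed at 1.
Free-end deflection of the primary structure under the applied loading (downward +):
  point load 154 at a = 5.04: Pa²(3L − a)/(6EI) = 10797/EI
  triangular load, peak 38 at the fixed end: w₀L⁴/(30EI) = 3404/EI
  δ_0 = 14201/EI
Tip deflection under a unit load at 2: L³/(3EI) = 124.4/EI.
Compatibility at 2: δ_0 − R_2·δ_{22} = 0, so R_2 = 14201/124.4 = 114.1 kN.
Vertical equilibrium: R_1 = ΣP − R_2 = 290.8 − 114.1 = 176.7 kN.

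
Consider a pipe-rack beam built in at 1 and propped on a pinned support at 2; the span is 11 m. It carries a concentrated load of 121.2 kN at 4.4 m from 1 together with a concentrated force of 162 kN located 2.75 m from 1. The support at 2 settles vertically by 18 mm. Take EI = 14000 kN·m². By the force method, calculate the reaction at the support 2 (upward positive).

Remove the prop at 2; the released (primary) structure is a cantilever built in at 1.
Downward deflection at the released point 2 due to the loads:
  point load 121.2 at a = 4.4: Pa²(3L − a)/(6EI) = 11185/EI
  point load 162 at a = 2.75: Pa²(3L − a)/(6EI) = 6177/EI
  δ_0 = 17361/EI
Tip deflection under a unit load at 2: L³/(3EI) = 443.7/EI.
With EI = 14000 kN·m²: δ_0 = 1.2401 m and δ_{22} = 0.03169 m/kN.
Compatibility — the beam at 2 must follow the support down by 0.018 m: δ_0 − R_2·δ_{22} = 0.018, so R_2 = (1.2401 − 0.018)/0.03169 = 38.56 kN.

R_2 = 38.56 kN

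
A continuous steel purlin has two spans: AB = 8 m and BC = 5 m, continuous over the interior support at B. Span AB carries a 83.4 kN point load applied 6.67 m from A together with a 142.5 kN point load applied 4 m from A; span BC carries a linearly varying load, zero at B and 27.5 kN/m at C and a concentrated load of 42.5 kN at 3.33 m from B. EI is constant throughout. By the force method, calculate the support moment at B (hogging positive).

M_B = 211.3 kN·m

Release continuity at B by inserting a hinge; the redundant is the internal moment M_B. The primary structure is two simply-supported spans AB and BC.
End slopes at the hinge B, treating each span as simply supported:
  span AB: point load 83.4 at a = 6.67: Pab(L + a)/(6LEI) = 226.1/EI
  span AB: point load 142.5 at a = 4: Pab(L + a)/(6LEI) = 570/EI
  span BC: triangular load, peak 27.5: 7w₀L³/(360EI) = 66.84/EI
  span BC: point load 42.5 at a = 3.33: Pab(L + b)/(6LEI) = 52.55/EI
  relative rotation θ_0 = (796.1 + 119.4)/EI = 915.5/EI
A unit hogging moment at B produces rotation L₁/(3EI) + L₂/(3EI) = 4.333/EI.
Slope continuity at B: θ_0 = M_B·4.333/EI, so M_B = 915.5/4.333 = 211.3 kN·m (hogging).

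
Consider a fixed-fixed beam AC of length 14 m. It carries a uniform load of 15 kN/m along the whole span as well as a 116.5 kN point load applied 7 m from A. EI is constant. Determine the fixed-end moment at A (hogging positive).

M_A = 448.9 kN·m

Take the two fixed-end moments M_A, M_C as redundants; the released structure is the simple span AC.
End rotations of the released simple span under the applied load (×1/EI):
  at A: UDL 15: wL³/(24EI) = 1715/EI
  at C: UDL 15: wL³/(24EI) = 1715/EI
  at A: point load 116.5 at a = 7: Pab(L + b)/(6LEI) = 1427/EI
  at C: point load 116.5 at a = 7: Pab(L + a)/(6LEI) = 1427/EI
  θ_A0 = 3142/EI,  θ_C0 = 3142/EI
Flexibility coefficients: a unit moment at one end gives L/(3EI) there and L/(6EI) at the far end, so f₁₁ = f₂₂ = 4.667/EI and f₁₂ = f₂₁ = 2.333/EI.
Compatibility — zero rotation at each built-in end:
  4.667 M_A + 2.333 M_C = 3142
  2.333 M_A + 4.667 M_C = 3142
Solving the pair gives M_A = 448.9 kN·m and M_C = 448.9 kN·m (hogging).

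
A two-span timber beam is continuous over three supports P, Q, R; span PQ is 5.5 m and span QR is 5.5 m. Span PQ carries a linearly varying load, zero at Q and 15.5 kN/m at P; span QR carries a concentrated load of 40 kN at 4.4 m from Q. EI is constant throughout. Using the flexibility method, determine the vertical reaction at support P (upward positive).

R_P = 24.01 kN

Insert a hinge at Q; M_Q is the redundant, and each span becomes simply supported.
Discontinuity in slope at Q on the released structure — sum the simple-span end rotations:
  span PQ: triangular load, peak 15.5: 7w₀L³/(360EI) = 50.14/EI
  span QR: point load 40 at a = 4.4: Pab(L + b)/(6LEI) = 38.72/EI
  relative rotation θ_0 = (50.14 + 38.72)/EI = 88.86/EI
A unit hogging moment at Q produces rotation L₁/(3EI) + L₂/(3EI) = 3.667/EI.
Compatibility: M_Q·(L₁+L₂)/(3EI) = θ_0, giving M_Q = 24.24 kN·m (hogging).
Span PQ, ΣM about P with M_Q applied at Q: R_Q^{PQ}·5.5 = 78.15 + 24.24, so R_Q^{PQ} = 18.61 kN and R_P = 42.62 − 18.61 = 24.01 kN.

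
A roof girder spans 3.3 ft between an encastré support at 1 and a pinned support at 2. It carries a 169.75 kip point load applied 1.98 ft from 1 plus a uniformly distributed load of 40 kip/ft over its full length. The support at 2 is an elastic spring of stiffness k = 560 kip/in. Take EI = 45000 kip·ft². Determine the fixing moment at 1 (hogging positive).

M_1 = 293.9 kip·ft

Remove the prop at 2; the released (primary) structure is a cantilever built in at 1.
Free-end deflection of the primary structure under the applied loading (downward +):
  point load 169.75 at a = 1.98: Pa²(3L − a)/(6EI) = 878.4/EI
  UDL 40: wL⁴/(8EI) = 593/EI
  δ_0 = 1471/EI
Tip deflection under a unit load at 2: L³/(3EI) = 11.98/EI.
With EI = 45000 kip·ft²: δ_0 = 0.032698 ft and δ_{22} = 0.000266 ft/kip.
Compatibility — the spring shortens by R_2/k under the reaction it provides: δ_0 − R_2·δ_{22} = R_2/k. With 1/k = 1/(560×12) ft/kip = 0.000149 ft/kip, R_2 = δ_0 / (δ_{22} + 1/k) = 0.032698 / (0.000266 + 0.000149) = 78.79 kip.
Moment equilibrium about 1: M_1 = Σ(load moments about 1) − R_2·L = 553.9 − 78.79×3.3 = 293.9 kip·ft.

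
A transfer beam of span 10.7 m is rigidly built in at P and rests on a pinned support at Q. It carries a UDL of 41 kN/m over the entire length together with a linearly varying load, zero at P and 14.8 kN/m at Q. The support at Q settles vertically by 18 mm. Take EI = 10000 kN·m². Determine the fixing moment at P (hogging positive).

M_P = 690.3 kN·m

Choose R_Q as the redundant. The primary structure is the cantilever fixed at P.
Downward deflection at the released point Q due to the loads:
  UDL 41: wL⁴/(8EI) = 67178/EI
  triangular load, peak 14.8 at the free end: 11w₀L⁴/(120EI) = 17783/EI
  δ_0 = 84961/EI
Flexibility coefficient — unit upward force at Q: δ_{QQ} = L³/(3EI) = 408.3/EI.
With EI = 10000 kN·m²: δ_0 = 8.4961 m and δ_{QQ} = 0.040835 m/kN.
Compatibility — the beam at Q must follow the support down by 0.018 m: δ_0 − R_Q·δ_{QQ} = 0.018, so R_Q = (8.4961 − 0.018)/0.040835 = 207.6 kN.
Moment equilibrium about P: M_P = Σ(load moments about P) − R_Q·L = 2912 − 207.6×10.7 = 690.3 kN·m.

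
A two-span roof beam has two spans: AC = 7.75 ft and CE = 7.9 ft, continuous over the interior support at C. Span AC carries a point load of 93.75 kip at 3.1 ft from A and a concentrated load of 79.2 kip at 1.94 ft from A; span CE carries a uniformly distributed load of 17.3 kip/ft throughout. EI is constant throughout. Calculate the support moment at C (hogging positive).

Insert a hinge at C; M_C is the redundant, and each span becomes simply supported.
Rotations at C on the released spans (each span's end-slope, ×1/EI):
  span AC: point load 93.75 at a = 3.1: Pab(L + a)/(6LEI) = 315.3/EI
  span AC: point load 79.2 at a = 1.94: Pab(L + a)/(6LEI) = 186/EI
  span CE: UDL 17.3: wL³/(24EI) = 355.4/EI
  relative rotation θ_0 = (501.4 + 355.4)/EI = 856.8/EI
A unit hogging moment at C produces rotation L₁/(3EI) + L₂/(3EI) = 5.217/EI.
Slope continuity at C: θ_0 = M_C·5.217/EI, so M_C = 856.8/5.217 = 164.2 kip·ft (hogging).

M_C = 164.2 kip·ft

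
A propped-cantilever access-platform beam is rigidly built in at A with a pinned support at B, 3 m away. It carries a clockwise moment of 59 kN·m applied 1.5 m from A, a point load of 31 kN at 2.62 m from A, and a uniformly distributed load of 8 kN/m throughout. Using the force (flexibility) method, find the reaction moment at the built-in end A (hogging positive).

M_A = 7.42 kN·m

Release the roller at B. Primary structure: cantilever fixed at A.
Free-end deflection of the primary structure under the applied loading (downward +):
  clockwise couple 59 at a = 1.5: M₀a(2L − a)/(2EI) = 199.1/EI
  point load 31 at a = 2.62: Pa²(3L − a)/(6EI) = 226.3/EI
  UDL 8: wL⁴/(8EI) = 81/EI
  δ_0 = 506.4/EI
Tip deflection under a unit load at B: L³/(3EI) = 9/EI.
Compatibility at B: δ_0 − R_B·δ_{BB} = 0, so R_B = 506.4/9 = 56.27 kN.
Moment equilibrium about A: M_A = Σ(load moments about A) − R_B·L = 176.2 − 56.27×3 = 7.42 kN·m.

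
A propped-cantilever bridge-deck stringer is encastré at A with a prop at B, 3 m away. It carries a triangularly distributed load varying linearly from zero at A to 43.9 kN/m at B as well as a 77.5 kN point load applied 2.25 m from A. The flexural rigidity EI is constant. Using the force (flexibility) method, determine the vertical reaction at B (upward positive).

Remove the prop at B; the released (primary) structure is a cantilever built in at A.
Downward deflection at the released point B due to the loads:
  triangular load, peak 43.9 at the free end: 11w₀L⁴/(120EI) = 326/EI
  point load 77.5 at a = 2.25: Pa²(3L − a)/(6EI) = 441.4/EI
  δ_0 = 767.3/EI
Tip deflection under a unit load at B: L³/(3EI) = 9/EI.
Compatibility at B: δ_0 − R_B·δ_{BB} = 0, so R_B = 767.3/9 = 85.26 kN.

R_B = 85.26 kN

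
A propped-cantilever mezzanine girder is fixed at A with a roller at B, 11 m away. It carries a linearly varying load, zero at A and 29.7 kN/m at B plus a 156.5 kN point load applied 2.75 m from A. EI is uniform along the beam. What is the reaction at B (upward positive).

R_B = 103.3 kN

Remove the prop at B; the released (primary) structure is a cantilever built in at A.
Primary-structure tip deflection at B by superposition:
  triangular load, peak 29.7 at the free end: 11w₀L⁴/(120EI) = 39860/EI
  point load 156.5 at a = 2.75: Pa²(3L − a)/(6EI) = 5967/EI
  δ_0 = 45827/EI
Tip deflection under a unit load at B: L³/(3EI) = 443.7/EI.
The prop prevents deflection at B: R_B = δ_0/δ_{BB} = 45827/443.7 = 103.3 kN.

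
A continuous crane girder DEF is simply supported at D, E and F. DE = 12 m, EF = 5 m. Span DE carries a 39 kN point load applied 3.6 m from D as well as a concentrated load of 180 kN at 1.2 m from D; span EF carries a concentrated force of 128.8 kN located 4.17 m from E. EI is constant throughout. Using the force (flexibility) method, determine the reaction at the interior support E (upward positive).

Take M_E as the redundant. Released structure: two simple spans DE and EF with a hinge at E.
Discontinuity in slope at E on the released structure — sum the simple-span end rotations:
  span DE: point load 39 at a = 3.6: Pab(L + a)/(6LEI) = 255.5/EI
  span DE: point load 180 at a = 1.2: Pab(L + a)/(6LEI) = 427.7/EI
  span EF: point load 128.8 at a = 4.17: Pab(L + b)/(6LEI) = 86.63/EI
  relative rotation θ_0 = (683.2 + 86.63)/EI = 769.8/EI
A unit hogging moment at E produces rotation L₁/(3EI) + L₂/(3EI) = 5.667/EI.
Slope continuity at E: θ_0 = M_E·5.667/EI, so M_E = 769.8/5.667 = 135.9 kN·m (hogging).
Span DE, ΣM about D with M_E applied at E: R_E^{DE}·12 = 356.4 + 135.9, so R_E^{DE} = 41.02 kN and R_D = 219 − 41.02 = 178 kN.
Span EF, ΣM about F: R_E^{EF}·5 = 106.9 + 135.9, so R_E^{EF} = 48.55 kN and R_F = 128.8 − 48.55 = 80.25 kN.
R_E = 41.02 + 48.55 = 89.57 kN.

R_E = 89.57 kN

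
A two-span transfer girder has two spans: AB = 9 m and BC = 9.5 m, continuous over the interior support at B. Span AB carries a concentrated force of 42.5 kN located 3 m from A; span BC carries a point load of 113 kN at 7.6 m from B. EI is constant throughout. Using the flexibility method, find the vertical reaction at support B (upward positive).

R_B = 54.18 kN

Take M_B as the redundant. Released structure: two simple spans AB and BC with a hinge at B.
Rotations at B on the released spans (each span's end-slope, ×1/EI):
  span AB: point load 42.5 at a = 3: Pab(L + a)/(6LEI) = 170/EI
  span BC: point load 113 at a = 7.6: Pab(L + b)/(6LEI) = 326.3/EI
  relative rotation θ_0 = (170 + 326.3)/EI = 496.3/EI
A unit hogging moment at B produces rotation L₁/(3EI) + L₂/(3EI) = 6.167/EI.
Compatibility: M_B·(L₁+L₂)/(3EI) = θ_0, giving M_B = 80.49 kN·m (hogging).
Span AB, ΣM about A with M_B applied at B: R_B^{AB}·9 = 127.5 + 80.49, so R_B^{AB} = 23.11 kN and R_A = 42.5 − 23.11 = 19.39 kN.
Span BC, ΣM about C: R_B^{BC}·9.5 = 214.7 + 80.49, so R_B^{BC} = 31.07 kN and R_C = 113 − 31.07 = 81.93 kN.
R_B = 23.11 + 31.07 = 54.18 kN.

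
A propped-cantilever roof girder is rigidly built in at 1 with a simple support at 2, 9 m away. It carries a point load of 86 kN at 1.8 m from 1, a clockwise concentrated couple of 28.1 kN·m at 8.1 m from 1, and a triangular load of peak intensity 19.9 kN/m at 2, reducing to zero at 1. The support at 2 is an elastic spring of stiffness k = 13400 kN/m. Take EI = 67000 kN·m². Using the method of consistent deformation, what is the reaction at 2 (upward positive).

Choose R_2 as the redundant. The primary structure is the cantilever fixed at 1.
Free-end deflection of the primary structure under the applied loading (downward +):
  point load 86 at a = 1.8: Pa²(3L − a)/(6EI) = 1170/EI
  clockwise couple 28.1 at a = 8.1: M₀a(2L − a)/(2EI) = 1127/EI
  triangular load, peak 19.9 at the free end: 11w₀L⁴/(120EI) = 11968/EI
  δ_0 = 14265/EI
Flexibility coefficient — unit upward force at 2: δ_{22} = L³/(3EI) = 243/EI.
With EI = 67000 kN·m²: δ_0 = 0.21292 m and δ_{22} = 0.003627 m/kN.
Compatibility — the spring shortens by R_2/k under the reaction it provides: δ_0 − R_2·δ_{22} = R_2/k. With 1/k = 0.000075 m/kN, R_2 = δ_0 / (δ_{22} + 1/k) = 0.21292 / (0.003627 + 0.000075) = 57.52 kN.

R_2 = 57.52 kN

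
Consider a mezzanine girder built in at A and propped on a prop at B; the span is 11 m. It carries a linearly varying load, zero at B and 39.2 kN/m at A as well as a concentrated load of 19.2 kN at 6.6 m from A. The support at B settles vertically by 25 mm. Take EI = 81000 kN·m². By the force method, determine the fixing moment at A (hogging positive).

M_A = 401.9 kN·m

Choose R_B as the redundant. The primary structure is the cantilever fixed at A.
Free-end deflection of the primary structure under the applied loading (downward +):
  triangular load, peak 39.2 at the fixed end: w₀L⁴/(30EI) = 19131/EI
  point load 19.2 at a = 6.6: Pa²(3L − a)/(6EI) = 3680/EI
  δ_0 = 22811/EI
Flexibility coefficient — unit upward force at B: δ_{BB} = L³/(3EI) = 443.7/EI.
With EI = 81000 kN·m²: δ_0 = 0.28162 m and δ_{BB} = 0.005477 m/kN.
Compatibility — the beam at B must follow the support down by 0.025 m: δ_0 − R_B·δ_{BB} = 0.025, so R_B = (0.28162 − 0.025)/0.005477 = 46.85 kN.
Moment equilibrium about A: M_A = Σ(load moments about A) − R_B·L = 917.3 − 46.85×11 = 401.9 kN·m.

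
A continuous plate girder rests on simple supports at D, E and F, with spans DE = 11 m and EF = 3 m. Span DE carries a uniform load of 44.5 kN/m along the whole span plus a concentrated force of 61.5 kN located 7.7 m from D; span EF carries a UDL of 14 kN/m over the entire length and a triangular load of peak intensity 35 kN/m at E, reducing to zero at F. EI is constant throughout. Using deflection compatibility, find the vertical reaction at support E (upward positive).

R_E = 611.7 kN

Release continuity at E by inserting a hinge; the redundant is the internal moment M_E. The primary structure is two simply-supported spans DE and EF.
Rotations at E on the released spans (each span's end-slope, ×1/EI):
  span DE: UDL 44.5: wL³/(24EI) = 2468/EI
  span DE: point load 61.5 at a = 7.7: Pab(L + a)/(6LEI) = 442.8/EI
  span EF: UDL 14: wL³/(24EI) = 15.75/EI
  span EF: triangular load, peak 35: w₀L³/(45EI) = 21/EI
  relative rotation θ_0 = (2911 + 36.75)/EI = 2947/EI
A unit hogging moment at E produces rotation L₁/(3EI) + L₂/(3EI) = 4.667/EI.
Compatibility: M_E·(L₁+L₂)/(3EI) = θ_0, giving M_E = 631.6 kN·m (hogging).
Span DE, ΣM about D with M_E applied at E: R_E^{DE}·11 = 3166 + 631.6, so R_E^{DE} = 345.2 kN and R_D = 551 − 345.2 = 205.8 kN.
Span EF, ΣM about F: R_E^{EF}·3 = 168 + 631.6, so R_E^{EF} = 266.5 kN and R_F = 94.5 − 266.5 = -172 kN.
R_E = 345.2 + 266.5 = 611.7 kN.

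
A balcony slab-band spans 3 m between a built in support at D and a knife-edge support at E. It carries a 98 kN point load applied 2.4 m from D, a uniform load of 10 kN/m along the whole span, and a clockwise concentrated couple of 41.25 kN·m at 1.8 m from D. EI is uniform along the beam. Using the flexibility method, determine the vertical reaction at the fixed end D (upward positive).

R_D = 30.43 kN

Choose R_E as the redundant. The primary structure is the cantilever fixed at D.
Primary-structure tip deflection at E by superposition:
  point load 98 at a = 2.4: Pa²(3L − a)/(6EI) = 620.9/EI
  UDL 10: wL⁴/(8EI) = 101.2/EI
  clockwise couple 41.25 at a = 1.8: M₀a(2L − a)/(2EI) = 155.9/EI
  δ_0 = 878.1/EI
Tip deflection under a unit load at E: L³/(3EI) = 9/EI.
The prop prevents deflection at E: R_E = δ_0/δ_{EE} = 878.1/9 = 97.57 kN.
Vertical equilibrium: R_D = ΣP − R_E = 128 − 97.57 = 30.43 kN.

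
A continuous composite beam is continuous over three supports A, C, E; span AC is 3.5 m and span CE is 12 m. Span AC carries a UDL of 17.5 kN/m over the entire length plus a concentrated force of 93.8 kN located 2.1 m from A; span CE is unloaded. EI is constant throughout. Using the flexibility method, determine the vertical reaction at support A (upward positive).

R_A = 62.35 kN

Release continuity at C by inserting a hinge; the redundant is the internal moment M_C. The primary structure is two simply-supported spans AC and CE.
Rotations at C on the released spans (each span's end-slope, ×1/EI):
  span AC: UDL 17.5: wL³/(24EI) = 31.26/EI
  span AC: point load 93.8 at a = 2.1: Pab(L + a)/(6LEI) = 73.54/EI
  relative rotation θ_0 = (104.8 + 0)/EI = 104.8/EI
A unit hogging moment at C produces rotation L₁/(3EI) + L₂/(3EI) = 5.167/EI.
Compatibility: M_C·(L₁+L₂)/(3EI) = θ_0, giving M_C = 20.28 kN·m (hogging).
Span AC, ΣM about A with M_C applied at C: R_C^{AC}·3.5 = 304.2 + 20.28, so R_C^{AC} = 92.7 kN and R_A = 155.1 − 92.7 = 62.35 kN.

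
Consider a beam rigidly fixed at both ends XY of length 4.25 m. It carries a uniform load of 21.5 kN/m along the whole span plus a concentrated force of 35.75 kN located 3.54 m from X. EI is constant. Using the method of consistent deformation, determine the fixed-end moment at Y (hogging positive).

M_Y = 49.97 kN·m

Take the two fixed-end moments M_X, M_Y as redundants; the released structure is the simple span XY.
On the primary (simply-supported) span, the end slopes from the loading are:
  at X: UDL 21.5: wL³/(24EI) = 68.77/EI
  at Y: UDL 21.5: wL³/(24EI) = 68.77/EI
  at X: point load 35.75 at a = 3.54: Pab(L + b)/(6LEI) = 17.48/EI
  at Y: point load 35.75 at a = 3.54: Pab(L + a)/(6LEI) = 27.45/EI
  θ_X0 = 86.25/EI,  θ_Y0 = 96.22/EI
Flexibility coefficients: a unit moment at one end gives L/(3EI) there and L/(6EI) at the far end, so f₁₁ = f₂₂ = 1.417/EI and f₁₂ = f₂₁ = 0.7083/EI.
Compatibility — zero rotation at each built-in end:
  1.417 M_X + 0.7083 M_Y = 86.25
  0.7083 M_X + 1.417 M_Y = 96.22
Solving the pair gives M_X = 35.89 kN·m and M_Y = 49.97 kN·m (hogging).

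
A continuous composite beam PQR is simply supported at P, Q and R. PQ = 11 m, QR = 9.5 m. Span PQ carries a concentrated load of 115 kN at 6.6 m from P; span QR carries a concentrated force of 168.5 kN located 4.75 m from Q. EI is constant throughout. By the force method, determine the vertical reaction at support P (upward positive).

R_P = 21.51 kN

Release continuity at Q by inserting a hinge; the redundant is the internal moment M_Q. The primary structure is two simply-supported spans PQ and QR.
Discontinuity in slope at Q on the released structure — sum the simple-span end rotations:
  span PQ: point load 115 at a = 6.6: Pab(L + a)/(6LEI) = 890.6/EI
  span QR: point load 168.5 at a = 4.75: Pab(L + b)/(6LEI) = 950.4/EI
  relative rotation θ_0 = (890.6 + 950.4)/EI = 1841/EI
A unit hogging moment at Q produces rotation L₁/(3EI) + L₂/(3EI) = 6.833/EI.
Slope continuity at Q: θ_0 = M_Q·6.833/EI, so M_Q = 1841/6.833 = 269.4 kN·m (hogging).
Span PQ, ΣM about P with M_Q applied at Q: R_Q^{PQ}·11 = 759 + 269.4, so R_Q^{PQ} = 93.49 kN and R_P = 115 − 93.49 = 21.51 kN.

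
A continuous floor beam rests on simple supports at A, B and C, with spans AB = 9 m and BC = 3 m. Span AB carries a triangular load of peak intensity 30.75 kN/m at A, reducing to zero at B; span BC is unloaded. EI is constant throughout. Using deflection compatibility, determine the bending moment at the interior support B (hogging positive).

M_B = 109 kN·m

Insert a hinge at B; M_B is the redundant, and each span becomes simply supported.
End slopes at the hinge B, treating each span as simply supported:
  span AB: triangular load, peak 30.75: 7w₀L³/(360EI) = 435.9/EI
  relative rotation θ_0 = (435.9 + 0)/EI = 435.9/EI
A unit hogging moment at B produces rotation L₁/(3EI) + L₂/(3EI) = 4/EI.
Compatibility: M_B·(L₁+L₂)/(3EI) = θ_0, giving M_B = 109 kN·m (hogging).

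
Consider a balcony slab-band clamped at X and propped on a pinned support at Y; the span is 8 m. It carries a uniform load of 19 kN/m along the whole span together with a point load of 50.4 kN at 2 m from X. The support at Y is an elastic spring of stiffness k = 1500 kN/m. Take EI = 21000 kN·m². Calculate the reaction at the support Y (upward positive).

Choose R_Y as the redundant. The primary structure is the cantilever fixed at X.
Primary-structure tip deflection at Y by superposition:
  UDL 19: wL⁴/(8EI) = 9728/EI
  point load 50.4 at a = 2: Pa²(3L − a)/(6EI) = 739.2/EI
  δ_0 = 10467/EI
Flexibility coefficient — unit upward force at Y: δ_{YY} = L³/(3EI) = 170.7/EI.
With EI = 21000 kN·m²: δ_0 = 0.49844 m and δ_{YY} = 0.008127 m/kN.
Compatibility — the spring shortens by R_Y/k under the reaction it provides: δ_0 − R_Y·δ_{YY} = R_Y/k. With 1/k = 0.000667 m/kN, R_Y = δ_0 / (δ_{YY} + 1/k) = 0.49844 / (0.008127 + 0.000667) = 56.68 kN.

R_Y = 56.68 kN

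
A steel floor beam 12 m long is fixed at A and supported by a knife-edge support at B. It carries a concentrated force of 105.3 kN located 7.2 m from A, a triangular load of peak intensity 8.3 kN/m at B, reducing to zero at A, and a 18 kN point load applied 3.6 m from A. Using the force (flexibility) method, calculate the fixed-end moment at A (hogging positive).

M_A = 320.6 kN·m

Take the reaction at B as the redundant and release it; the primary structure is a cantilever fixed at A.
Downward deflection at the released point B due to the loads:
  point load 105.3 at a = 7.2: Pa²(3L − a)/(6EI) = 26202/EI
  triangular load, peak 8.3 at the free end: 11w₀L⁴/(120EI) = 15777/EI
  point load 18 at a = 3.6: Pa²(3L − a)/(6EI) = 1260/EI
  δ_0 = 43238/EI
Flexibility coefficient — unit upward force at B: δ_{BB} = L³/(3EI) = 576/EI.
Compatibility at B: δ_0 − R_B·δ_{BB} = 0, so R_B = 43238/576 = 75.07 kN.
Moment equilibrium about A: M_A = Σ(load moments about A) − R_B·L = 1221 − 75.07×12 = 320.6 kN·m.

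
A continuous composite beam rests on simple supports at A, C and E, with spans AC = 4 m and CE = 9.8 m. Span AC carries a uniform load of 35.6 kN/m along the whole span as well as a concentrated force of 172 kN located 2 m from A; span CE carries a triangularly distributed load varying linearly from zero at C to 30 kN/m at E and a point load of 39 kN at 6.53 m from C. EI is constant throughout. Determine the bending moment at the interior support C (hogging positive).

Release continuity at C by inserting a hinge; the redundant is the internal moment M_C. The primary structure is two simply-supported spans AC and CE.
End slopes at the hinge C, treating each span as simply supported:
  span AC: UDL 35.6: wL³/(24EI) = 94.93/EI
  span AC: point load 172 at a = 2: Pab(L + a)/(6LEI) = 172/EI
  span CE: triangular load, peak 30: 7w₀L³/(360EI) = 549/EI
  span CE: point load 39 at a = 6.53: Pab(L + b)/(6LEI) = 185.1/EI
  relative rotation θ_0 = (266.9 + 734.1)/EI = 1001/EI
A unit hogging moment at C produces rotation L₁/(3EI) + L₂/(3EI) = 4.6/EI.
Slope continuity at C: θ_0 = M_C·4.6/EI, so M_C = 1001/4.6 = 217.6 kN·m (hogging).

M_C = 217.6 kN·m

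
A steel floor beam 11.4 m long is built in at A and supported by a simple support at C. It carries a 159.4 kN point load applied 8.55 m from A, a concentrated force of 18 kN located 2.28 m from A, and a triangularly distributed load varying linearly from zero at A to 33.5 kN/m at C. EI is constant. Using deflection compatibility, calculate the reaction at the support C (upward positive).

R_C = 206.9 kN

Take the reaction at C as the redundant and release it; the primary structure is a cantilever fixed at A.
Downward deflection at the released point C due to the loads:
  point load 159.4 at a = 8.55: Pa²(3L − a)/(6EI) = 49815/EI
  point load 18 at a = 2.28: Pa²(3L − a)/(6EI) = 497.8/EI
  triangular load, peak 33.5 at the free end: 11w₀L⁴/(120EI) = 51865/EI
  δ_0 = 102178/EI
Flexibility coefficient — unit upward force at C: δ_{CC} = L³/(3EI) = 493.8/EI.
The prop prevents deflection at C: R_C = δ_0/δ_{CC} = 102178/493.8 = 206.9 kN.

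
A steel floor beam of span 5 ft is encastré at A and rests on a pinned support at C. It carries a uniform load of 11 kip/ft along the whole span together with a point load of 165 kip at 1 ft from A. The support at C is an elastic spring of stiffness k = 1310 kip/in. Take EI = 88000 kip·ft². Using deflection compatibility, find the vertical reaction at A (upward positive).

R_A = 193.7 kip

Take the reaction at C as the redundant and release it; the primary structure is a cantilever fixed at A.
Free-end deflection of the primary structure under the applied loading (downward +):
  UDL 11: wL⁴/(8EI) = 859.4/EI
  point load 165 at a = 1: Pa²(3L − a)/(6EI) = 385/EI
  δ_0 = 1244/EI
Tip deflection under a unit load at C: L³/(3EI) = 41.67/EI.
With EI = 88000 kip·ft²: δ_0 = 0.014141 ft and δ_{CC} = 0.000473 ft/kip.
Compatibility — the spring shortens by R_C/k under the reaction it provides: δ_0 − R_C·δ_{CC} = R_C/k. With 1/k = 1/(1310×12) ft/kip = 0.000064 ft/kip, R_C = δ_0 / (δ_{CC} + 1/k) = 0.014141 / (0.000473 + 0.000064) = 26.33 kip.
Vertical equilibrium: R_A = ΣP − R_C = 220 − 26.33 = 193.7 kip.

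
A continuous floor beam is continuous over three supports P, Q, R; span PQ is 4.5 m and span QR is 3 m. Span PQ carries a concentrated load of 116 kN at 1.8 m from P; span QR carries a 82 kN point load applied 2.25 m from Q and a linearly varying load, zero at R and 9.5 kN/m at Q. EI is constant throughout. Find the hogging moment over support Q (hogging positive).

Take M_Q as the redundant. Released structure: two simple spans PQ and QR with a hinge at Q.
Discontinuity in slope at Q on the released structure — sum the simple-span end rotations:
  span PQ: point load 116 at a = 1.8: Pab(L + a)/(6LEI) = 131.5/EI
  span QR: point load 82 at a = 2.25: Pab(L + b)/(6LEI) = 28.83/EI
  span QR: triangular load, peak 9.5: w₀L³/(45EI) = 5.7/EI
  relative rotation θ_0 = (131.5 + 34.53)/EI = 166.1/EI
A unit hogging moment at Q produces rotation L₁/(3EI) + L₂/(3EI) = 2.5/EI.
Compatibility: M_Q·(L₁+L₂)/(3EI) = θ_0, giving M_Q = 66.43 kN·m (hogging).

M_Q = 66.43 kN·m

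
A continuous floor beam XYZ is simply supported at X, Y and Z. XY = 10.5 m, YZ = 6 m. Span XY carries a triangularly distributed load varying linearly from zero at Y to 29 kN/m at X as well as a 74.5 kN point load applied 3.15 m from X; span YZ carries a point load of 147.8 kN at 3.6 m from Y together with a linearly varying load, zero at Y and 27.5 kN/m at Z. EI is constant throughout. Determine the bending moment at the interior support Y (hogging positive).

M_Y = 261.8 kN·m

Release continuity at Y by inserting a hinge; the redundant is the internal moment M_Y. The primary structure is two simply-supported spans XY and YZ.
Discontinuity in slope at Y on the released structure — sum the simple-span end rotations:
  span XY: triangular load, peak 29: 7w₀L³/(360EI) = 652.8/EI
  span XY: point load 74.5 at a = 3.15: Pab(L + a)/(6LEI) = 373.7/EI
  span YZ: point load 147.8 at a = 3.6: Pab(L + b)/(6LEI) = 298/EI
  span YZ: triangular load, peak 27.5: 7w₀L³/(360EI) = 115.5/EI
  relative rotation θ_0 = (1026 + 413.5)/EI = 1440/EI
A unit hogging moment at Y produces rotation L₁/(3EI) + L₂/(3EI) = 5.5/EI.
Slope continuity at Y: θ_0 = M_Y·5.5/EI, so M_Y = 1440/5.5 = 261.8 kN·m (hogging).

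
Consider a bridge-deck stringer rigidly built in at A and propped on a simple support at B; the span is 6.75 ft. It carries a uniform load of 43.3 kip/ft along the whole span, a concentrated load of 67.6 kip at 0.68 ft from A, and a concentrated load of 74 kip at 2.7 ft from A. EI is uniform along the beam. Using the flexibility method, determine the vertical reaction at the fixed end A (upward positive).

R_A = 307.9 kip

Choose R_B as the redundant. The primary structure is the cantilever fixed at A.
Free-end deflection of the primary structure under the applied loading (downward +):
  UDL 43.3: wL⁴/(8EI) = 11236/EI
  point load 67.6 at a = 0.68: Pa²(3L − a)/(6EI) = 102/EI
  point load 74 at a = 2.7: Pa²(3L − a)/(6EI) = 1578/EI
  δ_0 = 12916/EI
Flexibility coefficient — unit upward force at B: δ_{BB} = L³/(3EI) = 102.5/EI.
The prop prevents deflection at B: R_B = δ_0/δ_{BB} = 12916/102.5 = 126 kip.
Vertical equilibrium: R_A = ΣP − R_B = 433.9 − 126 = 307.9 kip.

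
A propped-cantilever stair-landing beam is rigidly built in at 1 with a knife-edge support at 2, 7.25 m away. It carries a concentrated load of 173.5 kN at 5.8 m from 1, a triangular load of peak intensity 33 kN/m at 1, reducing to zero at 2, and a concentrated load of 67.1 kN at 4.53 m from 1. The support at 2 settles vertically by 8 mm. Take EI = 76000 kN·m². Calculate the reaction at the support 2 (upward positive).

Release the roller at 2. Primary structure: cantilever fixed at 1.
Primary-structure tip deflection at 2 by superposition:
  point load 173.5 at a = 5.8: Pa²(3L − a)/(6EI) = 15515/EI
  triangular load, peak 33 at the fixed end: w₀L⁴/(30EI) = 3039/EI
  point load 67.1 at a = 4.53: Pa²(3L − a)/(6EI) = 3952/EI
  δ_0 = 22506/EI
Flexibility coefficient — unit upward force at 2: δ_{22} = L³/(3EI) = 127/EI.
With EI = 76000 kN·m²: δ_0 = 0.29614 m and δ_{22} = 0.001671 m/kN.
Compatibility — the beam at 2 must follow the support down by 0.008 m: δ_0 − R_2·δ_{22} = 0.008, so R_2 = (0.29614 − 0.008)/0.001671 = 172.4 kN.

R_2 = 172.4 kN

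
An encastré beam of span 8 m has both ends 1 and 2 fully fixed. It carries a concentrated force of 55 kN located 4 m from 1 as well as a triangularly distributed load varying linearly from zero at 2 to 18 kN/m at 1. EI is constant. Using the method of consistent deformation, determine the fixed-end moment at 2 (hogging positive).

M_2 = 93.4 kN·m

Take the two fixed-end moments M_1, M_2 as redundants; the released structure is the simple span 12.
Simple-span end rotations at 1 and 2 under the given loads:
  at 1: point load 55 at a = 4: Pab(L + b)/(6LEI) = 220/EI
  at 2: point load 55 at a = 4: Pab(L + a)/(6LEI) = 220/EI
  at 1: triangular load, peak 18: w₀L³/(45EI) = 204.8/EI
  at 2: triangular load, peak 18: 7w₀L³/(360EI) = 179.2/EI
  θ_10 = 424.8/EI,  θ_20 = 399.2/EI
Flexibility coefficients: a unit moment at one end gives L/(3EI) there and L/(6EI) at the far end, so f₁₁ = f₂₂ = 2.667/EI and f₁₂ = f₂₁ = 1.333/EI.
Compatibility — zero rotation at each built-in end:
  2.667 M_1 + 1.333 M_2 = 424.8
  1.333 M_1 + 2.667 M_2 = 399.2
Solving the pair gives M_1 = 112.6 kN·m and M_2 = 93.4 kN·m (hogging).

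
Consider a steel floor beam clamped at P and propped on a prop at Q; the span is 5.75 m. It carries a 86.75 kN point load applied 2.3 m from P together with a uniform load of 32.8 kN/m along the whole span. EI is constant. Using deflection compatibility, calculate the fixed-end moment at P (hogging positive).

Release the roller at Q. Primary structure: cantilever fixed at P.
Primary-structure tip deflection at Q by superposition:
  point load 86.75 at a = 2.3: Pa²(3L − a)/(6EI) = 1143/EI
  UDL 32.8: wL⁴/(8EI) = 4482/EI
  δ_0 = 5625/EI
Tip deflection under a unit load at Q: L³/(3EI) = 63.37/EI.
The prop prevents deflection at Q: R_Q = δ_0/δ_{QQ} = 5625/63.37 = 88.77 kN.
Moment equilibrium about P: M_P = Σ(load moments about P) − R_Q·L = 741.8 − 88.77×5.75 = 231.3 kN·m.

M_P = 231.3 kN·m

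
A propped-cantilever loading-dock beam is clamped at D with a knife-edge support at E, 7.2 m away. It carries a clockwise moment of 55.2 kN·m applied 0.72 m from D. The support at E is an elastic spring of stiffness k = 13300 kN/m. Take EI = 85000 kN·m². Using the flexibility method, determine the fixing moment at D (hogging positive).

Take the reaction at E as the redundant and release it; the primary structure is a cantilever fixed at D.
Deflection at E on the released cantilever, summing each load's contribution:
  clockwise couple 55.2 at a = 0.72: M₀a(2L − a)/(2EI) = 271.8/EI
Flexibility coefficient — unit upward force at E: δ_{EE} = L³/(3EI) = 124.4/EI.
With EI = 85000 kN·m²: δ_0 = 0.003198 m and δ_{EE} = 0.001464 m/kN.
Compatibility — the spring shortens by R_E/k under the reaction it provides: δ_0 − R_E·δ_{EE} = R_E/k. With 1/k = 0.000075 m/kN, R_E = δ_0 / (δ_{EE} + 1/k) = 0.003198 / (0.001464 + 0.000075) = 2.078 kN.
Moment equilibrium about D: M_D = Σ(load moments about D) − R_E·L = 55.2 − 2.078×7.2 = 40.24 kN·m.

M_D = 40.24 kN·m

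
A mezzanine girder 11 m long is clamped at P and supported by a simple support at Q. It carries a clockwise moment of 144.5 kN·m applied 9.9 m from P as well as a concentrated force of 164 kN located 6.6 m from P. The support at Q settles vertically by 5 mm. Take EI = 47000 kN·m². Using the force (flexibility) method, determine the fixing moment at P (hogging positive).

Release the roller at Q. Primary structure: cantilever fixed at P.
Free-end deflection of the primary structure under the applied loading (downward +):
  clockwise couple 144.5 at a = 9.9: M₀a(2L − a)/(2EI) = 8655/EI
  point load 164 at a = 6.6: Pa²(3L − a)/(6EI) = 31433/EI
  δ_0 = 40088/EI
Flexibility coefficient — unit upward force at Q: δ_{QQ} = L³/(3EI) = 443.7/EI.
With EI = 47000 kN·m²: δ_0 = 0.85293 m and δ_{QQ} = 0.00944 m/kN.
Compatibility — the beam at Q must follow the support down by 0.005 m: δ_0 − R_Q·δ_{QQ} = 0.005, so R_Q = (0.85293 − 0.005)/0.00944 = 89.83 kN.
Moment equilibrium about P: M_P = Σ(load moments about P) − R_Q·L = 1227 − 89.83×11 = 238.8 kN·m.

M_P = 238.8 kN·m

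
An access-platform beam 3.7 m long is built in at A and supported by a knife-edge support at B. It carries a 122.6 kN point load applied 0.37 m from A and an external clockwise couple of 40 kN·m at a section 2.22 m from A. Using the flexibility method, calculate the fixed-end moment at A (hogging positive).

Take the reaction at B as the redundant and release it; the primary structure is a cantilever fixed at A.
Free-end deflection of the primary structure under the applied loading (downward +):
  point load 122.6 at a = 0.37: Pa²(3L − a)/(6EI) = 30.02/EI
  clockwise couple 40 at a = 2.22: M₀a(2L − a)/(2EI) = 230/EI
  δ_0 = 260/EI
Flexibility coefficient — unit upward force at B: δ_{BB} = L³/(3EI) = 16.88/EI.
Compatibility at B: δ_0 − R_B·δ_{BB} = 0, so R_B = 260/16.88 = 15.4 kN.
Moment equilibrium about A: M_A = Σ(load moments about A) − R_B·L = 85.36 − 15.4×3.7 = 28.38 kN·m.

M_A = 28.38 kN·m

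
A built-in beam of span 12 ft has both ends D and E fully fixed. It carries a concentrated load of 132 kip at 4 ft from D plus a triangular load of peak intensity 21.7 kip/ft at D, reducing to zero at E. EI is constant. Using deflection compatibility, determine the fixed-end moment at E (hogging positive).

Release both end moments; the primary structure is a simply-supported span DE with redundants M_D and M_E.
End rotations of the released simple span under the applied load (×1/EI):
  at D: point load 132 at a = 4: Pab(L + b)/(6LEI) = 1173/EI
  at E: point load 132 at a = 4: Pab(L + a)/(6LEI) = 938.7/EI
  at D: triangular load, peak 21.7: w₀L³/(45EI) = 833.3/EI
  at E: triangular load, peak 21.7: 7w₀L³/(360EI) = 729.1/EI
  θ_D0 = 2007/EI,  θ_E0 = 1668/EI
Flexibility coefficients: a unit moment at one end gives L/(3EI) there and L/(6EI) at the far end, so f₁₁ = f₂₂ = 4/EI and f₁₂ = f₂₁ = 2/EI.
Compatibility — zero rotation at each built-in end:
  4 M_D + 2 M_E = 2007
  2 M_D + 4 M_E = 1668
Solving the pair gives M_D = 390.9 kip·ft and M_E = 221.5 kip·ft (hogging).

M_E = 221.5 kip·ft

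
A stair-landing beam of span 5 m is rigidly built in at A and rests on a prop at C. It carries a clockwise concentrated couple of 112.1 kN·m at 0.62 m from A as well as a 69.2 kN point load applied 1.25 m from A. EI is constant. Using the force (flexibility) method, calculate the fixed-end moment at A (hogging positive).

M_A = 129.7 kN·m

Take the reaction at C as the redundant and release it; the primary structure is a cantilever fixed at A.
Free-end deflection of the primary structure under the applied loading (downward +):
  clockwise couple 112.1 at a = 0.62: M₀a(2L − a)/(2EI) = 326/EI
  point load 69.2 at a = 1.25: Pa²(3L − a)/(6EI) = 247.8/EI
  δ_0 = 573.8/EI
Tip deflection under a unit load at C: L³/(3EI) = 41.67/EI.
The prop prevents deflection at C: R_C = δ_0/δ_{CC} = 573.8/41.67 = 13.77 kN.
Moment equilibrium about A: M_A = Σ(load moments about A) − R_C·L = 198.6 − 13.77×5 = 129.7 kN·m.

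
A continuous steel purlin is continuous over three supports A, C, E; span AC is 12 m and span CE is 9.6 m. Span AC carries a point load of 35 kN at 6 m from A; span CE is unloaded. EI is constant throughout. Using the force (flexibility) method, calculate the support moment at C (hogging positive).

M_C = 43.75 kN·m

Insert a hinge at C; M_C is the redundant, and each span becomes simply supported.
Rotations at C on the released spans (each span's end-slope, ×1/EI):
  span AC: point load 35 at a = 6: Pab(L + a)/(6LEI) = 315/EI
  relative rotation θ_0 = (315 + 0)/EI = 315/EI
A unit hogging moment at C produces rotation L₁/(3EI) + L₂/(3EI) = 7.2/EI.
Slope continuity at C: θ_0 = M_C·7.2/EI, so M_C = 315/7.2 = 43.75 kN·m (hogging).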